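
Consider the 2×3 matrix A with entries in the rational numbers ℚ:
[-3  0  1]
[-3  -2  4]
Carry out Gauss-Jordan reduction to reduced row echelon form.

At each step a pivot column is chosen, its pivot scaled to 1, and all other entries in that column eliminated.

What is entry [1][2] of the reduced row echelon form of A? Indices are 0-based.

M[1][2] = -3/2

pivot(0,0)=-3: scale R0 → (1, 0, -1/3)
  clear (1,0): R1 −= (-3)R0 → (0, -2, 3)
pivot(1,1)=-2: scale R1 → (0, 1, -3/2)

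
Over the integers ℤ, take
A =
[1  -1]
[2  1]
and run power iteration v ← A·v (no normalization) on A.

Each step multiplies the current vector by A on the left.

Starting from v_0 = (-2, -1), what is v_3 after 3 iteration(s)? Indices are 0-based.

v_0 = (-2, -1).
v_1 = A·v_0 = (-1, -5).
v_2 = A·v_1 = (4, -7).
v_3 = A·v_2 = (11, 1).

v_3 = (11, 1)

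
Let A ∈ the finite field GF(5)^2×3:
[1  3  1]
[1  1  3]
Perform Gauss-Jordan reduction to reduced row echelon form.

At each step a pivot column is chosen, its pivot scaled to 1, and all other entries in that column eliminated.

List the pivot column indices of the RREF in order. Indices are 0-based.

step 1: normalize row 0 (÷1) = (1, 3, 1)
  row 1: subtract 1×row0 = (0, 3, 2)
step 2: normalize row 1 (÷3) = (0, 1, 4)
  row 0: subtract 3×row1 = (1, 0, 4)

pivot columns: 0, 1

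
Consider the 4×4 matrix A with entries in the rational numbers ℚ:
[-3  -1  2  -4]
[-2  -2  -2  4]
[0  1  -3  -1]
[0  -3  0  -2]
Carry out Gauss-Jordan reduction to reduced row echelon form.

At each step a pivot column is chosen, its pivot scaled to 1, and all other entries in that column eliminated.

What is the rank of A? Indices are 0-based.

[1] R0 /= -3  ⇒  (1, 1/3, -2/3, 4/3)
     R1 -= -2·R0  ⇒  (0, -4/3, -10/3, 20/3)
[2] R1 /= -4/3  ⇒  (0, 1, 5/2, -5)
     R0 -= 1/3·R1  ⇒  (1, 0, -3/2, 3)
     R2 -= 1·R1  ⇒  (0, 0, -11/2, 4)
     R3 -= -3·R1  ⇒  (0, 0, 15/2, -17)
[3] R2 /= -11/2  ⇒  (0, 0, 1, -8/11)
     R0 -= -3/2·R2  ⇒  (1, 0, 0, 21/11)
     R1 -= 5/2·R2  ⇒  (0, 1, 0, -35/11)
     R3 -= 15/2·R2  ⇒  (0, 0, 0, -127/11)
[4] R3 /= -127/11  ⇒  (0, 0, 0, 1)
     R0 -= 21/11·R3  ⇒  (1, 0, 0, 0)
     R1 -= -35/11·R3  ⇒  (0, 1, 0, 0)
     R2 -= -8/11·R3  ⇒  (0, 0, 1, 0)

rank = 4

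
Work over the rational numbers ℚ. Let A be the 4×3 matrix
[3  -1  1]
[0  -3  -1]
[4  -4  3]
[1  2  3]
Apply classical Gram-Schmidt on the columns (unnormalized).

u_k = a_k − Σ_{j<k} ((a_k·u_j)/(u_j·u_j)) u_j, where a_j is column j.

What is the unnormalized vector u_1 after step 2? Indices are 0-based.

u_1 = (25/26, -3, -18/13, 69/26)

Step 1: u_0 = a_0 = (3, 0, 4, 1).
Step 2: u_1 = a_1 − (-17/26)·u_0 = (25/26, -3, -18/13, 69/26).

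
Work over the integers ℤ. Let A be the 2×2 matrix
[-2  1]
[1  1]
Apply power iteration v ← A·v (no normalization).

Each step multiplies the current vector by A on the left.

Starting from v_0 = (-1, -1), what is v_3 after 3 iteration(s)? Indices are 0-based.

v_3 = (7, -5)

v_0 = (-1, -1).
v_1 = A·v_0 = (1, -2).
v_2 = A·v_1 = (-4, -1).
v_3 = A·v_2 = (7, -5).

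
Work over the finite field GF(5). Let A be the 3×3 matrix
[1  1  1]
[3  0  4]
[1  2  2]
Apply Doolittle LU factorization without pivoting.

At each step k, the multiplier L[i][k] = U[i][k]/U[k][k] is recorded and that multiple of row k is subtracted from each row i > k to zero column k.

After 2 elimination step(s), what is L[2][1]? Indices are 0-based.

L[2][1] = 3

[col 0] pivot 1
  R1 -= 3*R0 → (0, 2, 1)  (L[1][0] := 3)
  R2 -= 1*R0 → (0, 1, 1)  (L[2][0] := 1)
[col 1] pivot 2
  R2 -= 3*R1 → (0, 0, 3)  (L[2][1] := 3)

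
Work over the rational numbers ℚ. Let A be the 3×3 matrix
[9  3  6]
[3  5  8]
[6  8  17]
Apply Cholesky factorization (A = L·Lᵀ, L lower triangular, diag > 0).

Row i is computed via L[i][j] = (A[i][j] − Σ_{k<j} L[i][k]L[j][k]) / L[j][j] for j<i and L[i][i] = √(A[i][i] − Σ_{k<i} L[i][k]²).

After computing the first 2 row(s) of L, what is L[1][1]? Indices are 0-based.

Step 1: L[0][0] = √(9) = 3.
  L[1][0] = (3) / L[0][0] = 1.
Step 2: L[1][1] = √(4) = 2.

L[1][1] = 2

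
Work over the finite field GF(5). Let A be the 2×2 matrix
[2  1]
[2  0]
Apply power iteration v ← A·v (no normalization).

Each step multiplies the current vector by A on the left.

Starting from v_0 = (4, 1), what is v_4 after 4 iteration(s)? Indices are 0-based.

v_0 = (4, 1).
v_1 = A·v_0 = (4, 3).
v_2 = A·v_1 = (1, 3).
v_3 = A·v_2 = (0, 2).
v_4 = A·v_3 = (2, 0).

v_4 = (2, 0)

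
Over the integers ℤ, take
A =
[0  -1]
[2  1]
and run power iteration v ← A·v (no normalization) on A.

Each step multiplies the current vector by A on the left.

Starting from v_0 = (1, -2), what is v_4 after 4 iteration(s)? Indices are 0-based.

v_4 = (-4, -4)

v_0 = (1, -2).
v_1 = A·v_0 = (2, 0).
v_2 = A·v_1 = (0, 4).
v_3 = A·v_2 = (-4, 4).
v_4 = A·v_3 = (-4, -4).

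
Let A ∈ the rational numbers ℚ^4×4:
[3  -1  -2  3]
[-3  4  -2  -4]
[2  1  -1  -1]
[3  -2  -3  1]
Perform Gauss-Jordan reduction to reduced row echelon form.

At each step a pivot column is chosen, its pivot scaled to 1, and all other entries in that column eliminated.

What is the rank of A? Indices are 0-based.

step 1: normalize row 0 (÷3) = (1, -1/3, -2/3, 1)
  row 1: subtract -3×row0 = (0, 3, -4, -1)
  row 2: subtract 2×row0 = (0, 5/3, 1/3, -3)
  row 3: subtract 3×row0 = (0, -1, -1, -2)
step 2: normalize row 1 (÷3) = (0, 1, -4/3, -1/3)
  row 0: subtract -1/3×row1 = (1, 0, -10/9, 8/9)
  row 2: subtract 5/3×row1 = (0, 0, 23/9, -22/9)
  row 3: subtract -1×row1 = (0, 0, -7/3, -7/3)
step 3: normalize row 2 (÷23/9) = (0, 0, 1, -22/23)
  row 0: subtract -10/9×row2 = (1, 0, 0, -4/23)
  row 1: subtract -4/3×row2 = (0, 1, 0, -37/23)
  row 3: subtract -7/3×row2 = (0, 0, 0, -105/23)
step 4: normalize row 3 (÷-105/23) = (0, 0, 0, 1)
  row 0: subtract -4/23×row3 = (1, 0, 0, 0)
  row 1: subtract -37/23×row3 = (0, 1, 0, 0)
  row 2: subtract -22/23×row3 = (0, 0, 1, 0)

rank = 4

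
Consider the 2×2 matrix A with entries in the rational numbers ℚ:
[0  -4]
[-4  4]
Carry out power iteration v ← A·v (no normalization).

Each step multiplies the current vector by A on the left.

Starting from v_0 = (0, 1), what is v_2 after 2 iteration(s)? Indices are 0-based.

v_0 = (0, 1).
v_1 = A·v_0 = (-4, 4).
v_2 = A·v_1 = (-16, 32).

v_2 = (-16, 32)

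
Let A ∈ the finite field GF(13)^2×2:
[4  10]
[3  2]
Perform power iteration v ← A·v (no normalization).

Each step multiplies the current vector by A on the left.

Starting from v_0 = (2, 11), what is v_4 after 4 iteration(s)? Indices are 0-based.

v_4 = (3, 7)

v_0 = (2, 11).
v_1 = A·v_0 = (1, 2).
v_2 = A·v_1 = (11, 7).
v_3 = A·v_2 = (10, 8).
v_4 = A·v_3 = (3, 7).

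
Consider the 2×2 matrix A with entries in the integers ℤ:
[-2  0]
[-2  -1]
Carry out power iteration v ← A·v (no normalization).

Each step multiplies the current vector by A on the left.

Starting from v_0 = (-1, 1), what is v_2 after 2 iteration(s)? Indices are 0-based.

v_2 = (-4, -5)

v_0 = (-1, 1).
v_1 = A·v_0 = (2, 1).
v_2 = A·v_1 = (-4, -5).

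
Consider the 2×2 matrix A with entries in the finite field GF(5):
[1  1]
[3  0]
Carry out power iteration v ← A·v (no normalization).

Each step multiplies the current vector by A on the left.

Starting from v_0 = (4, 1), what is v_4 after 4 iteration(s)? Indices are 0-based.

v_0 = (4, 1).
v_1 = A·v_0 = (0, 2).
v_2 = A·v_1 = (2, 0).
v_3 = A·v_2 = (2, 1).
v_4 = A·v_3 = (3, 1).

v_4 = (3, 1)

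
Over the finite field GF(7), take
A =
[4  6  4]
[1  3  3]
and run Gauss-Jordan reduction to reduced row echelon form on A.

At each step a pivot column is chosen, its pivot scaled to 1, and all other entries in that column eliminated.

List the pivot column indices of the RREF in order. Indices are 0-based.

pivot(0,0)=4: scale R0 → (1, 5, 1)
  clear (1,0): R1 −= (1)R0 → (0, 5, 2)
pivot(1,1)=5: scale R1 → (0, 1, 6)
  clear (0,1): R0 −= (5)R1 → (1, 0, 6)

pivot columns: 0, 1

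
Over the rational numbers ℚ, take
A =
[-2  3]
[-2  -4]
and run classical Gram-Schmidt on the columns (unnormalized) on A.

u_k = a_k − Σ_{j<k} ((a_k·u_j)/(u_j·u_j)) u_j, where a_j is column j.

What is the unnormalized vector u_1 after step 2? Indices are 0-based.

u_1 = (7/2, -7/2)

Step 1: u_0 = a_0 = (-2, -2).
Step 2: u_1 = a_1 − (1/4)·u_0 = (7/2, -7/2).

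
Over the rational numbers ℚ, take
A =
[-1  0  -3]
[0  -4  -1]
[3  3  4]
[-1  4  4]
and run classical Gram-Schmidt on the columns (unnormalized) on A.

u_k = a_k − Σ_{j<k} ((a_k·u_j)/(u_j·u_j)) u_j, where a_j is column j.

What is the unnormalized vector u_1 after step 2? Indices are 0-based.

u_1 = (5/11, -4, 18/11, 49/11)

Step 1: u_0 = a_0 = (-1, 0, 3, -1).
Step 2: u_1 = a_1 − (5/11)·u_0 = (5/11, -4, 18/11, 49/11).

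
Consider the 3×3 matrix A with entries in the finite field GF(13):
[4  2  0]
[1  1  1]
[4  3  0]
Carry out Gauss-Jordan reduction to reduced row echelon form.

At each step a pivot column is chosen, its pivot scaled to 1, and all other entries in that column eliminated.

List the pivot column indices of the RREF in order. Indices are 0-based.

pivot columns: 0, 1, 2

step 1: normalize row 0 (÷4) = (1, 7, 0)
  row 1: subtract 1×row0 = (0, 7, 1)
  row 2: subtract 4×row0 = (0, 1, 0)
step 2: normalize row 1 (÷7) = (0, 1, 2)
  row 0: subtract 7×row1 = (1, 0, 12)
  row 2: subtract 1×row1 = (0, 0, 11)
step 3: normalize row 2 (÷11) = (0, 0, 1)
  row 0: subtract 12×row2 = (1, 0, 0)
  row 1: subtract 2×row2 = (0, 1, 0)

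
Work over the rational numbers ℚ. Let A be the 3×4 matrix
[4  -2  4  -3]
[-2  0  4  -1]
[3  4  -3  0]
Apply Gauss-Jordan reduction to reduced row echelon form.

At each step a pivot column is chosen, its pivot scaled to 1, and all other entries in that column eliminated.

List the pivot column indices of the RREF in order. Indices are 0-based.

pivot columns: 0, 1, 2

step 1: normalize row 0 (÷4) = (1, -1/2, 1, -3/4)
  row 1: subtract -2×row0 = (0, -1, 6, -5/2)
  row 2: subtract 3×row0 = (0, 11/2, -6, 9/4)
step 2: normalize row 1 (÷-1) = (0, 1, -6, 5/2)
  row 0: subtract -1/2×row1 = (1, 0, -2, 1/2)
  row 2: subtract 11/2×row1 = (0, 0, 27, -23/2)
step 3: normalize row 2 (÷27) = (0, 0, 1, -23/54)
  row 0: subtract -2×row2 = (1, 0, 0, -19/54)
  row 1: subtract -6×row2 = (0, 1, 0, -1/18)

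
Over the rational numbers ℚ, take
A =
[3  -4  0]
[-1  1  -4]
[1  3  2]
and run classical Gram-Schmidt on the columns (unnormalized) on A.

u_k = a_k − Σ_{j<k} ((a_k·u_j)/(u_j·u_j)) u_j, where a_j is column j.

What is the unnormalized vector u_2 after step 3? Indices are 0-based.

Step 1: u_0 = a_0 = (3, -1, 1).
Step 2: u_1 = a_1 − (-10/11)·u_0 = (-14/11, 1/11, 43/11).
Step 3: u_2 = a_2 − (6/11)·u_0 − (41/93)·u_1 = (-100/93, -325/93, -25/93).

u_2 = (-100/93, -325/93, -25/93)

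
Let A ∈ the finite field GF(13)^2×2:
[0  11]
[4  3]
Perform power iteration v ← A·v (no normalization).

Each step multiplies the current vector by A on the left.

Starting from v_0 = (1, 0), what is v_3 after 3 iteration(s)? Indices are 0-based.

v_3 = (2, 4)

v_0 = (1, 0).
v_1 = A·v_0 = (0, 4).
v_2 = A·v_1 = (5, 12).
v_3 = A·v_2 = (2, 4).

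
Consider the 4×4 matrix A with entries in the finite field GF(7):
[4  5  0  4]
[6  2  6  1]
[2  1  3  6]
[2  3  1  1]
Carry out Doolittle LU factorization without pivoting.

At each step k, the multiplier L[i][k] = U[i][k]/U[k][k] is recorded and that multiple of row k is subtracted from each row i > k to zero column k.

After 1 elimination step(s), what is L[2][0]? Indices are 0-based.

k=0: U[0][0]=4
  eliminate (1,0): mult=5, new row 1: (0, 5, 6, 2); set L[1][0]=5
  eliminate (2,0): mult=4, new row 2: (0, 2, 3, 4); set L[2][0]=4
  eliminate (3,0): mult=4, new row 3: (0, 4, 1, 6); set L[3][0]=4

L[2][0] = 4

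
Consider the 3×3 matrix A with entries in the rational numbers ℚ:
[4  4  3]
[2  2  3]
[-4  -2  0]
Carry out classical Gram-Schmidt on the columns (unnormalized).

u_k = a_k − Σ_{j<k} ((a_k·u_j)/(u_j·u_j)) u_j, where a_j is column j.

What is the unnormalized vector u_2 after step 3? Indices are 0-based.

Step 1: u_0 = a_0 = (4, 2, -4).
Step 2: u_1 = a_1 − (7/9)·u_0 = (8/9, 4/9, 10/9).
Step 3: u_2 = a_2 − (1/2)·u_0 − (9/5)·u_1 = (-3/5, 6/5, 0).

u_2 = (-3/5, 6/5, 0)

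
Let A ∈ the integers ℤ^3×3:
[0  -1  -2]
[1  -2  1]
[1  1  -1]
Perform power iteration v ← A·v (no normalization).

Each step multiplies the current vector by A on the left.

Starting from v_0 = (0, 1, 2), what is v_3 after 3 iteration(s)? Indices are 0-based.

v_3 = (14, 10, 0)

v_0 = (0, 1, 2).
v_1 = A·v_0 = (-5, 0, -1).
v_2 = A·v_1 = (2, -6, -4).
v_3 = A·v_2 = (14, 10, 0).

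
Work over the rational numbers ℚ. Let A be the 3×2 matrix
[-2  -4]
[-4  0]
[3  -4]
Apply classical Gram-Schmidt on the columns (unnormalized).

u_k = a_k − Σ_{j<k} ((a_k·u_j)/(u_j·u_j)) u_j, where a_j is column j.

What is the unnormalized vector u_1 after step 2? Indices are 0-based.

Step 1: u_0 = a_0 = (-2, -4, 3).
Step 2: u_1 = a_1 − (-4/29)·u_0 = (-124/29, -16/29, -104/29).

u_1 = (-124/29, -16/29, -104/29)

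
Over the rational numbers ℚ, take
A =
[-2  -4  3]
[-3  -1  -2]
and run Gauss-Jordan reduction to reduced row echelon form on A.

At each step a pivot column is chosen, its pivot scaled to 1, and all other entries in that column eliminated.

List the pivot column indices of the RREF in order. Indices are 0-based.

[1] R0 /= -2  ⇒  (1, 2, -3/2)
     R1 -= -3·R0  ⇒  (0, 5, -13/2)
[2] R1 /= 5  ⇒  (0, 1, -13/10)
     R0 -= 2·R1  ⇒  (1, 0, 11/10)

pivot columns: 0, 1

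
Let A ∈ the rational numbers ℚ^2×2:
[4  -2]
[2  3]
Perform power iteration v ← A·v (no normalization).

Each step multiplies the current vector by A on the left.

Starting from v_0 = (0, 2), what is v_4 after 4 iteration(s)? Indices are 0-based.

v_0 = (0, 2).
v_1 = A·v_0 = (-4, 6).
v_2 = A·v_1 = (-28, 10).
v_3 = A·v_2 = (-132, -26).
v_4 = A·v_3 = (-476, -342).

v_4 = (-476, -342)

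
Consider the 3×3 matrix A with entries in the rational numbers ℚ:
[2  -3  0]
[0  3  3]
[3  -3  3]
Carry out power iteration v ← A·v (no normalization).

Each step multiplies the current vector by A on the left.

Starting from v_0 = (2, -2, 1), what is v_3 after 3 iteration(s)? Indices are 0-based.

v_0 = (2, -2, 1).
v_1 = A·v_0 = (10, -3, 15).
v_2 = A·v_1 = (29, 36, 84).
v_3 = A·v_2 = (-50, 360, 231).

v_3 = (-50, 360, 231)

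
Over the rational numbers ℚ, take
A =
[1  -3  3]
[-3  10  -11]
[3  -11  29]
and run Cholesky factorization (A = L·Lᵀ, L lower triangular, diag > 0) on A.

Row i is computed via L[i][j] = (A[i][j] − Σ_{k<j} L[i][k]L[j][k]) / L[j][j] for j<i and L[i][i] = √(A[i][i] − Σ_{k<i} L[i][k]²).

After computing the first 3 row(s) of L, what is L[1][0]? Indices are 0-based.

L[1][0] = -3

Step 1: L[0][0] = √(1) = 1.
  L[1][0] = (-3) / L[0][0] = -3.
Step 2: L[1][1] = √(1) = 1.
  L[2][0] = (3) / L[0][0] = 3.
  L[2][1] = (-2) / L[1][1] = -2.
Step 3: L[2][2] = √(16) = 4.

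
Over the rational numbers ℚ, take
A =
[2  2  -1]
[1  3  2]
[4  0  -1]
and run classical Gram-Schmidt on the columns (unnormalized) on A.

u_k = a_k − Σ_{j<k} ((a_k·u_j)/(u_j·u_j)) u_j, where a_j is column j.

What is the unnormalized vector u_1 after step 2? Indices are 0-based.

Step 1: u_0 = a_0 = (2, 1, 4).
Step 2: u_1 = a_1 − (1/3)·u_0 = (4/3, 8/3, -4/3).

u_1 = (4/3, 8/3, -4/3)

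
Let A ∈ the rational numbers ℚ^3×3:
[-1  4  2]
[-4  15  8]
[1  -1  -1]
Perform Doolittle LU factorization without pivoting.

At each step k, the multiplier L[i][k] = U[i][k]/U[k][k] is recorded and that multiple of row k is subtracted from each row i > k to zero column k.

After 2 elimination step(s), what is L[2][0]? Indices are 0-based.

Step 1: pivot at (0,0) is -1.
  row1 ← row1 − (4)·row0  ⇒  L[1][0]=4, U row1=(0, -1, 0)
  row2 ← row2 − (-1)·row0  ⇒  L[2][0]=-1, U row2=(0, 3, 1)
Step 2: pivot at (1,1) is -1.
  row2 ← row2 − (-3)·row1  ⇒  L[2][1]=-3, U row2=(0, 0, 1)

L[2][0] = -1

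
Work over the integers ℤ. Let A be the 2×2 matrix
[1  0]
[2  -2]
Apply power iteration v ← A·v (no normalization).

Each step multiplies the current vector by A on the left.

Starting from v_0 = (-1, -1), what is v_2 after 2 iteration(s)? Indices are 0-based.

v_2 = (-1, -2)

v_0 = (-1, -1).
v_1 = A·v_0 = (-1, 0).
v_2 = A·v_1 = (-1, -2).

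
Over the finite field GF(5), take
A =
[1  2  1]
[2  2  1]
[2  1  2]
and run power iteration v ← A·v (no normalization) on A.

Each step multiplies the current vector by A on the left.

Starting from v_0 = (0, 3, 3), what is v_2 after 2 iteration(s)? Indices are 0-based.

v_0 = (0, 3, 3).
v_1 = A·v_0 = (4, 4, 4).
v_2 = A·v_1 = (1, 0, 0).

v_2 = (1, 0, 0)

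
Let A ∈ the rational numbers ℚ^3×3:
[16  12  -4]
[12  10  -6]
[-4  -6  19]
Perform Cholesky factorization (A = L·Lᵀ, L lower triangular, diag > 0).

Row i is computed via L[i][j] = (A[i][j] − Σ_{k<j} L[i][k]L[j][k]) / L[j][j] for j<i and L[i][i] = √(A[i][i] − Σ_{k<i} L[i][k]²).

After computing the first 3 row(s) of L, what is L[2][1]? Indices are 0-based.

L[2][1] = -3

Step 1: L[0][0] = √(16) = 4.
  L[1][0] = (12) / L[0][0] = 3.
Step 2: L[1][1] = √(1) = 1.
  L[2][0] = (-4) / L[0][0] = -1.
  L[2][1] = (-3) / L[1][1] = -3.
Step 3: L[2][2] = √(9) = 3.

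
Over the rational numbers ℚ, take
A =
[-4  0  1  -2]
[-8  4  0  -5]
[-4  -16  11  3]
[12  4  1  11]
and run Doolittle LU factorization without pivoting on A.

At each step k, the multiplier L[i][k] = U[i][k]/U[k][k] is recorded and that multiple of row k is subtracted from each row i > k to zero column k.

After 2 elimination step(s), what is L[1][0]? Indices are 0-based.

[col 0] pivot -4
  R1 -= 2*R0 → (0, 4, -2, -1)  (L[1][0] := 2)
  R2 -= 1*R0 → (0, -16, 10, 5)  (L[2][0] := 1)
  R3 -= -3*R0 → (0, 4, 4, 5)  (L[3][0] := -3)
[col 1] pivot 4
  R2 -= -4*R1 → (0, 0, 2, 1)  (L[2][1] := -4)
  R3 -= 1*R1 → (0, 0, 6, 6)  (L[3][1] := 1)

L[1][0] = 2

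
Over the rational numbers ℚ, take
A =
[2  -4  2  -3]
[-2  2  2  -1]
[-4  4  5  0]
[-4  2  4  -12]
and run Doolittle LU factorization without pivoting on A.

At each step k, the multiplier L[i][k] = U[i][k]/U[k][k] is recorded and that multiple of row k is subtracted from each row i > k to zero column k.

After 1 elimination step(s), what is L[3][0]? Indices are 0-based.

L[3][0] = -2

Step 1: pivot at (0,0) is 2.
  row1 ← row1 − (-1)·row0  ⇒  L[1][0]=-1, U row1=(0, -2, 4, -4)
  row2 ← row2 − (-2)·row0  ⇒  L[2][0]=-2, U row2=(0, -4, 9, -6)
  row3 ← row3 − (-2)·row0  ⇒  L[3][0]=-2, U row3=(0, -6, 8, -18)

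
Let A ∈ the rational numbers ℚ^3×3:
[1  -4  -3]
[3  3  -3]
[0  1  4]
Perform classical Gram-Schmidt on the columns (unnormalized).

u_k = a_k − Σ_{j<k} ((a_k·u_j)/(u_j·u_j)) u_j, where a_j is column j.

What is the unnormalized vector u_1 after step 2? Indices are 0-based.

u_1 = (-9/2, 3/2, 1)

Step 1: u_0 = a_0 = (1, 3, 0).
Step 2: u_1 = a_1 − (1/2)·u_0 = (-9/2, 3/2, 1).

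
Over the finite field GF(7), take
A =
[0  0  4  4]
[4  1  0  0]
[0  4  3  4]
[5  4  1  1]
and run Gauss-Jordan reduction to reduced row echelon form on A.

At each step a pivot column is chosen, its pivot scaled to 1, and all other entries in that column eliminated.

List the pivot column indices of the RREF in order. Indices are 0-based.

pivot columns: 0, 1, 2, 3

[1] R0 <-> R1
[1] R0 /= 4  ⇒  (1, 2, 0, 0)
     R3 -= 5·R0  ⇒  (0, 1, 1, 1)
[2] R1 <-> R2
[2] R1 /= 4  ⇒  (0, 1, 6, 1)
     R0 -= 2·R1  ⇒  (1, 0, 2, 5)
     R3 -= 1·R1  ⇒  (0, 0, 2, 0)
[3] R2 /= 4  ⇒  (0, 0, 1, 1)
     R0 -= 2·R2  ⇒  (1, 0, 0, 3)
     R1 -= 6·R2  ⇒  (0, 1, 0, 2)
     R3 -= 2·R2  ⇒  (0, 0, 0, 5)
[4] R3 /= 5  ⇒  (0, 0, 0, 1)
     R0 -= 3·R3  ⇒  (1, 0, 0, 0)
     R1 -= 2·R3  ⇒  (0, 1, 0, 0)
     R2 -= 1·R3  ⇒  (0, 0, 1, 0)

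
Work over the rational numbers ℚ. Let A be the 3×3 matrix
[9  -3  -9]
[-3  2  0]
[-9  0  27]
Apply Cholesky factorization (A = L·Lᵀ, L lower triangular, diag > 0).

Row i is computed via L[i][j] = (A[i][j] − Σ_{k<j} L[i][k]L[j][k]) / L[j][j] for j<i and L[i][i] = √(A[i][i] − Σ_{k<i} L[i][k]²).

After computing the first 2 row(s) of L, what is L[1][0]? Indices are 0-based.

Step 1: L[0][0] = √(9) = 3.
  L[1][0] = (-3) / L[0][0] = -1.
Step 2: L[1][1] = √(1) = 1.

L[1][0] = -1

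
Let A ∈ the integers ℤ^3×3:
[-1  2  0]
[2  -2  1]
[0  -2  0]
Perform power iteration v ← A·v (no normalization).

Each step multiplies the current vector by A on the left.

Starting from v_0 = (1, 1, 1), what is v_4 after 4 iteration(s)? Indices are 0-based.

v_0 = (1, 1, 1).
v_1 = A·v_0 = (1, 1, -2).
v_2 = A·v_1 = (1, -2, -2).
v_3 = A·v_2 = (-5, 4, 4).
v_4 = A·v_3 = (13, -14, -8).

v_4 = (13, -14, -8)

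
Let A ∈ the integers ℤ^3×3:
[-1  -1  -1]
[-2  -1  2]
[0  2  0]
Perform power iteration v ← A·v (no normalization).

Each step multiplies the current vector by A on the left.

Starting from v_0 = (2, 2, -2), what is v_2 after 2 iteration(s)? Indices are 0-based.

v_2 = (8, 22, -20)

v_0 = (2, 2, -2).
v_1 = A·v_0 = (-2, -10, 4).
v_2 = A·v_1 = (8, 22, -20).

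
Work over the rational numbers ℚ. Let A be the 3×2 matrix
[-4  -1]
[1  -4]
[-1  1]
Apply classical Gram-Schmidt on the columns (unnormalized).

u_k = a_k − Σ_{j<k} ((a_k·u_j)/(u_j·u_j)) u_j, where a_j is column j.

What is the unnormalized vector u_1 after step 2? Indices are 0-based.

u_1 = (-11/9, -71/18, 17/18)

Step 1: u_0 = a_0 = (-4, 1, -1).
Step 2: u_1 = a_1 − (-1/18)·u_0 = (-11/9, -71/18, 17/18).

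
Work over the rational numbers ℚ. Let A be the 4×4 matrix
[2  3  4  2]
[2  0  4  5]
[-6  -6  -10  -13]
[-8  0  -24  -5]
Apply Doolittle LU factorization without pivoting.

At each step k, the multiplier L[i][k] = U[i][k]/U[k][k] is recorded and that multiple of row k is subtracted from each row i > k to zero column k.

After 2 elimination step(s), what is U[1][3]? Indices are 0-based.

U[1][3] = 3

[col 0] pivot 2
  R1 -= 1*R0 → (0, -3, 0, 3)  (L[1][0] := 1)
  R2 -= -3*R0 → (0, 3, 2, -7)  (L[2][0] := -3)
  R3 -= -4*R0 → (0, 12, -8, 3)  (L[3][0] := -4)
[col 1] pivot -3
  R2 -= -1*R1 → (0, 0, 2, -4)  (L[2][1] := -1)
  R3 -= -4*R1 → (0, 0, -8, 15)  (L[3][1] := -4)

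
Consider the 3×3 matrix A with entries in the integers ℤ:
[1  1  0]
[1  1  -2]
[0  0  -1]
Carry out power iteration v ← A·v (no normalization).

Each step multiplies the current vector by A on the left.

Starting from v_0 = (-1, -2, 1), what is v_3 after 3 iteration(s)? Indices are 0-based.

v_0 = (-1, -2, 1).
v_1 = A·v_0 = (-3, -5, -1).
v_2 = A·v_1 = (-8, -6, 1).
v_3 = A·v_2 = (-14, -16, -1).

v_3 = (-14, -16, -1)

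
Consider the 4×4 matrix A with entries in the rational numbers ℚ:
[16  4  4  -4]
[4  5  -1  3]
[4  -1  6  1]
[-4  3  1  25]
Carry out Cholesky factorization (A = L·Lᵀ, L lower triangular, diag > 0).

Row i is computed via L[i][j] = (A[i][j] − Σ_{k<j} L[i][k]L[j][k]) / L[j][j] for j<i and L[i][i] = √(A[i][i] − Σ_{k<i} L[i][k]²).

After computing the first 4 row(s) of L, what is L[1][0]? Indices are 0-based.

L[1][0] = 1

Step 1: L[0][0] = √(16) = 4.
  L[1][0] = (4) / L[0][0] = 1.
Step 2: L[1][1] = √(4) = 2.
  L[2][0] = (4) / L[0][0] = 1.
  L[2][1] = (-2) / L[1][1] = -1.
Step 3: L[2][2] = √(4) = 2.
  L[3][0] = (-4) / L[0][0] = -1.
  L[3][1] = (4) / L[1][1] = 2.
  L[3][2] = (4) / L[2][2] = 2.
Step 4: L[3][3] = √(16) = 4.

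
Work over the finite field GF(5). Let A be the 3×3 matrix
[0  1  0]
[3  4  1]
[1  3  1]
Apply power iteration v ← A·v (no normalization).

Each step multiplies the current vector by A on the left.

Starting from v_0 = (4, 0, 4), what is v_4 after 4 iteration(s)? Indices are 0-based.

v_4 = (2, 2, 1)

v_0 = (4, 0, 4).
v_1 = A·v_0 = (0, 1, 3).
v_2 = A·v_1 = (1, 2, 1).
v_3 = A·v_2 = (2, 2, 3).
v_4 = A·v_3 = (2, 2, 1).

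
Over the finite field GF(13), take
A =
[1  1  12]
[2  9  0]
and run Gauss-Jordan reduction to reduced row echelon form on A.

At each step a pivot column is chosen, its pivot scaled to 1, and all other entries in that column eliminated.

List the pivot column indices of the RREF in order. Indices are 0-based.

pivot columns: 0, 1

pivot(0,0)=1: scale R0 → (1, 1, 12)
  clear (1,0): R1 −= (2)R0 → (0, 7, 2)
pivot(1,1)=7: scale R1 → (0, 1, 4)
  clear (0,1): R0 −= (1)R1 → (1, 0, 8)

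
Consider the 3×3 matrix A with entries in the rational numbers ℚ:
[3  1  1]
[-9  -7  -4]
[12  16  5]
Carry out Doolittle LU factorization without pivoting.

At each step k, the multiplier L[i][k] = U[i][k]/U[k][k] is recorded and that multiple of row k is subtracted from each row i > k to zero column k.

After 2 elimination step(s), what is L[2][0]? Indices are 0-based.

k=0: U[0][0]=3
  eliminate (1,0): mult=-3, new row 1: (0, -4, -1); set L[1][0]=-3
  eliminate (2,0): mult=4, new row 2: (0, 12, 1); set L[2][0]=4
k=1: U[1][1]=-4
  eliminate (2,1): mult=-3, new row 2: (0, 0, -2); set L[2][1]=-3

L[2][0] = 4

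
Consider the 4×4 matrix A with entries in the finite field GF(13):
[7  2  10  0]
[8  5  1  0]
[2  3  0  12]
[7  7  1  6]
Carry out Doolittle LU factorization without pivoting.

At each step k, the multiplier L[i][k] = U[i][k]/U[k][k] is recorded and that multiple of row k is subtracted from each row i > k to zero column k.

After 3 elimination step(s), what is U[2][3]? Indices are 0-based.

Step 1: pivot at (0,0) is 7.
  row1 ← row1 − (3)·row0  ⇒  L[1][0]=3, U row1=(0, 12, 10, 0)
  row2 ← row2 − (4)·row0  ⇒  L[2][0]=4, U row2=(0, 8, 12, 12)
  row3 ← row3 − (1)·row0  ⇒  L[3][0]=1, U row3=(0, 5, 4, 6)
Step 2: pivot at (1,1) is 12.
  row2 ← row2 − (5)·row1  ⇒  L[2][1]=5, U row2=(0, 0, 1, 12)
  row3 ← row3 − (8)·row1  ⇒  L[3][1]=8, U row3=(0, 0, 2, 6)
Step 3: pivot at (2,2) is 1.
  row3 ← row3 − (2)·row2  ⇒  L[3][2]=2, U row3=(0, 0, 0, 8)

U[2][3] = 12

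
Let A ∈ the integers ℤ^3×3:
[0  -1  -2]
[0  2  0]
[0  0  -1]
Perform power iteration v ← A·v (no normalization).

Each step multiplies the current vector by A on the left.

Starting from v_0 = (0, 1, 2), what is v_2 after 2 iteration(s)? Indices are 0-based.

v_2 = (2, 4, 2)

v_0 = (0, 1, 2).
v_1 = A·v_0 = (-5, 2, -2).
v_2 = A·v_1 = (2, 4, 2).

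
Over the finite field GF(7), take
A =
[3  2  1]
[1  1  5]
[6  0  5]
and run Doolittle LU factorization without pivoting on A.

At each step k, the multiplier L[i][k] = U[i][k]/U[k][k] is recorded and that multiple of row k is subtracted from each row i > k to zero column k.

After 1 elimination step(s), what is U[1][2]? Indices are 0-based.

[col 0] pivot 3
  R1 -= 5*R0 → (0, 5, 0)  (L[1][0] := 5)
  R2 -= 2*R0 → (0, 3, 3)  (L[2][0] := 2)

U[1][2] = 0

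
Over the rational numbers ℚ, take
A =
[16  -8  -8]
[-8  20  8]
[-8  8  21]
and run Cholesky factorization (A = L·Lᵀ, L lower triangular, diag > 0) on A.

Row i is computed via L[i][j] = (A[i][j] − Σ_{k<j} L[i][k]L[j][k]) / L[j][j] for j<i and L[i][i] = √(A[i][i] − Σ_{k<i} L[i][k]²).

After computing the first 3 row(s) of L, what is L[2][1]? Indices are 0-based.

L[2][1] = 1

Step 1: L[0][0] = √(16) = 4.
  L[1][0] = (-8) / L[0][0] = -2.
Step 2: L[1][1] = √(16) = 4.
  L[2][0] = (-8) / L[0][0] = -2.
  L[2][1] = (4) / L[1][1] = 1.
Step 3: L[2][2] = √(16) = 4.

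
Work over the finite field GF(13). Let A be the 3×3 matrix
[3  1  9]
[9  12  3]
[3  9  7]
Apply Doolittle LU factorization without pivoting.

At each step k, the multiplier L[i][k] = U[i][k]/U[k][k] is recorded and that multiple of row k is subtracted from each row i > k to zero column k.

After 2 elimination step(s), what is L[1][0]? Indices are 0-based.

L[1][0] = 3

Step 1: pivot at (0,0) is 3.
  row1 ← row1 − (3)·row0  ⇒  L[1][0]=3, U row1=(0, 9, 2)
  row2 ← row2 − (1)·row0  ⇒  L[2][0]=1, U row2=(0, 8, 11)
Step 2: pivot at (1,1) is 9.
  row2 ← row2 − (11)·row1  ⇒  L[2][1]=11, U row2=(0, 0, 2)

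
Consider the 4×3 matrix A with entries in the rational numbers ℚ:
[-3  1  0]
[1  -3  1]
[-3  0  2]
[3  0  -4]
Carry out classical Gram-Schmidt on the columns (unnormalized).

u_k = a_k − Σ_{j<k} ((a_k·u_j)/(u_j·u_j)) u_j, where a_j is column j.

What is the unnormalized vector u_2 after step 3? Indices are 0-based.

u_2 = (-189/122, -63/122, -19/61, -103/61)

Step 1: u_0 = a_0 = (-3, 1, -3, 3).
Step 2: u_1 = a_1 − (-3/14)·u_0 = (5/14, -39/14, -9/14, 9/14).
Step 3: u_2 = a_2 − (-17/28)·u_0 − (-93/122)·u_1 = (-189/122, -63/122, -19/61, -103/61).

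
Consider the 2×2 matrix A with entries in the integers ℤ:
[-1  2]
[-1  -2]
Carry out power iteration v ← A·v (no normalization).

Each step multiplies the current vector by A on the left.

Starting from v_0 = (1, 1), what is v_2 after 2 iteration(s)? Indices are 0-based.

v_0 = (1, 1).
v_1 = A·v_0 = (1, -3).
v_2 = A·v_1 = (-7, 5).

v_2 = (-7, 5)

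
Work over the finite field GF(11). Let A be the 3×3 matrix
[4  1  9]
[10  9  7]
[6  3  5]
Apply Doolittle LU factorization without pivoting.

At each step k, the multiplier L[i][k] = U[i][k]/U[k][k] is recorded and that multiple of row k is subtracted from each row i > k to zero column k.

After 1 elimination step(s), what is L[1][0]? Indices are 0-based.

[col 0] pivot 4
  R1 -= 8*R0 → (0, 1, 1)  (L[1][0] := 8)
  R2 -= 7*R0 → (0, 7, 8)  (L[2][0] := 7)

L[1][0] = 8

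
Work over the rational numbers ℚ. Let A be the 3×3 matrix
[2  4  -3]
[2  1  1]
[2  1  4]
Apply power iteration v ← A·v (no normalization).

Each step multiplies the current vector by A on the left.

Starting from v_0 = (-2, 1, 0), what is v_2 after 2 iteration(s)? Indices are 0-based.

v_2 = (-3, -6, -15)

v_0 = (-2, 1, 0).
v_1 = A·v_0 = (0, -3, -3).
v_2 = A·v_1 = (-3, -6, -15).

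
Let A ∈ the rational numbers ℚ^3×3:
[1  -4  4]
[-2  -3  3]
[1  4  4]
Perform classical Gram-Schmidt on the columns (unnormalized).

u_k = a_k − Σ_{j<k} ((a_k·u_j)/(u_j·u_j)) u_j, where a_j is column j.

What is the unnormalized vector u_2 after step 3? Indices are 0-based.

Step 1: u_0 = a_0 = (1, -2, 1).
Step 2: u_1 = a_1 − (1)·u_0 = (-5, -1, 3).
Step 3: u_2 = a_2 − (1/3)·u_0 − (-11/35)·u_1 = (44/21, 352/105, 484/105).

u_2 = (44/21, 352/105, 484/105)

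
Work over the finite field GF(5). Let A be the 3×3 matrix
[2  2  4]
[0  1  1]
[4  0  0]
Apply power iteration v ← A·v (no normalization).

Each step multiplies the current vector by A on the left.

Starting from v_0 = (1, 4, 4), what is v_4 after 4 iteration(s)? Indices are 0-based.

v_4 = (2, 2, 2)

v_0 = (1, 4, 4).
v_1 = A·v_0 = (1, 3, 4).
v_2 = A·v_1 = (4, 2, 4).
v_3 = A·v_2 = (3, 1, 1).
v_4 = A·v_3 = (2, 2, 2).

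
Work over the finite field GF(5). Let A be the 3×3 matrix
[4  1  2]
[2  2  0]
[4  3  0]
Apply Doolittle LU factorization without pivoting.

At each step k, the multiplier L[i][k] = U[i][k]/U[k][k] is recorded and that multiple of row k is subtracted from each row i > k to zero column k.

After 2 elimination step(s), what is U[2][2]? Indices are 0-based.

k=0: U[0][0]=4
  eliminate (1,0): mult=3, new row 1: (0, 4, 4); set L[1][0]=3
  eliminate (2,0): mult=1, new row 2: (0, 2, 3); set L[2][0]=1
k=1: U[1][1]=4
  eliminate (2,1): mult=3, new row 2: (0, 0, 1); set L[2][1]=3

U[2][2] = 1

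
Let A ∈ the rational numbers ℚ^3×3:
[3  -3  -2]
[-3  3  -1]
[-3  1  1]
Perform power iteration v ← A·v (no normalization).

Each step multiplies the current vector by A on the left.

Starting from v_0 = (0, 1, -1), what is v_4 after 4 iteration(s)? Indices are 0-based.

v_4 = (-695, 494, 462)

v_0 = (0, 1, -1).
v_1 = A·v_0 = (-1, 4, 0).
v_2 = A·v_1 = (-15, 15, 7).
v_3 = A·v_2 = (-104, 83, 67).
v_4 = A·v_3 = (-695, 494, 462).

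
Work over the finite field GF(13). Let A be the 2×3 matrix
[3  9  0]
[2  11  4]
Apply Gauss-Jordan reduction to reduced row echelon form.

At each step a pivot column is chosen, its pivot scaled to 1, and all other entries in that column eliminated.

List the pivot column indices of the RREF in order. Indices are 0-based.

pivot columns: 0, 1

pivot(0,0)=3: scale R0 → (1, 3, 0)
  clear (1,0): R1 −= (2)R0 → (0, 5, 4)
pivot(1,1)=5: scale R1 → (0, 1, 6)
  clear (0,1): R0 −= (3)R1 → (1, 0, 8)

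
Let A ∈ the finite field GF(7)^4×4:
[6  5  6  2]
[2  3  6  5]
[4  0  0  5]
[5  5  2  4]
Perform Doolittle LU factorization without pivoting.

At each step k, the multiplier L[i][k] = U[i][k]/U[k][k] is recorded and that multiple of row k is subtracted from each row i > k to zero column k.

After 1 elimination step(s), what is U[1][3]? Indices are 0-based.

k=0: U[0][0]=6
  eliminate (1,0): mult=5, new row 1: (0, 6, 4, 2); set L[1][0]=5
  eliminate (2,0): mult=3, new row 2: (0, 6, 3, 6); set L[2][0]=3
  eliminate (3,0): mult=2, new row 3: (0, 2, 4, 0); set L[3][0]=2

U[1][3] = 2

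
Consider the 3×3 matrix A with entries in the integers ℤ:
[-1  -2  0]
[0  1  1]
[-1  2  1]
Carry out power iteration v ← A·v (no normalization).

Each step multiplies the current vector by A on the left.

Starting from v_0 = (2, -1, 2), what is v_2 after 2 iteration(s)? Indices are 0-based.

v_2 = (-2, -1, 0)

v_0 = (2, -1, 2).
v_1 = A·v_0 = (0, 1, -2).
v_2 = A·v_1 = (-2, -1, 0).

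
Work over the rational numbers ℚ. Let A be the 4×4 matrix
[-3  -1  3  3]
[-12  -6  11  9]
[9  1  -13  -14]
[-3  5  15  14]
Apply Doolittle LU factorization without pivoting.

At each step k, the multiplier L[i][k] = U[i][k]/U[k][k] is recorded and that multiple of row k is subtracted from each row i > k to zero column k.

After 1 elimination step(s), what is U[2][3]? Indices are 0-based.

[col 0] pivot -3
  R1 -= 4*R0 → (0, -2, -1, -3)  (L[1][0] := 4)
  R2 -= -3*R0 → (0, -2, -4, -5)  (L[2][0] := -3)
  R3 -= 1*R0 → (0, 6, 12, 11)  (L[3][0] := 1)

U[2][3] = -5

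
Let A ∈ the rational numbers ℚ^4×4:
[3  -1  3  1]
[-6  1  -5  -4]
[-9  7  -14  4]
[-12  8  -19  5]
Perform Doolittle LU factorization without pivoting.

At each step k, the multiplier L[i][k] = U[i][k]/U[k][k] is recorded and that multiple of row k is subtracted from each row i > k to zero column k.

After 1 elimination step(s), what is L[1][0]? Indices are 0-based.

L[1][0] = -2

[col 0] pivot 3
  R1 -= -2*R0 → (0, -1, 1, -2)  (L[1][0] := -2)
  R2 -= -3*R0 → (0, 4, -5, 7)  (L[2][0] := -3)
  R3 -= -4*R0 → (0, 4, -7, 9)  (L[3][0] := -4)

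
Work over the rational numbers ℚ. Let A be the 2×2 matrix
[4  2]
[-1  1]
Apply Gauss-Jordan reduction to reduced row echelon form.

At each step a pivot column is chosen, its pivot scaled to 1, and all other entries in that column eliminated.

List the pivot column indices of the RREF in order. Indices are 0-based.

pivot columns: 0, 1

pivot(0,0)=4: scale R0 → (1, 1/2)
  clear (1,0): R1 −= (-1)R0 → (0, 3/2)
pivot(1,1)=3/2: scale R1 → (0, 1)
  clear (0,1): R0 −= (1/2)R1 → (1, 0)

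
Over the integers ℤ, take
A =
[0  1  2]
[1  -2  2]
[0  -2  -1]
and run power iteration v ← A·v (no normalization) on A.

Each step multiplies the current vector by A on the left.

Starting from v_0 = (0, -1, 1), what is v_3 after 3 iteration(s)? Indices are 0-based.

v_3 = (-23, -2, 19)

v_0 = (0, -1, 1).
v_1 = A·v_0 = (1, 4, 1).
v_2 = A·v_1 = (6, -5, -9).
v_3 = A·v_2 = (-23, -2, 19).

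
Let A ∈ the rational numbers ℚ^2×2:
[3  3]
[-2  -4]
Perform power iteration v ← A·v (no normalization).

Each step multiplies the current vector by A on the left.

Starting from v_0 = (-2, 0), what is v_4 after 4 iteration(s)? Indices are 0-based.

v_4 = (-6, -52)

v_0 = (-2, 0).
v_1 = A·v_0 = (-6, 4).
v_2 = A·v_1 = (-6, -4).
v_3 = A·v_2 = (-30, 28).
v_4 = A·v_3 = (-6, -52).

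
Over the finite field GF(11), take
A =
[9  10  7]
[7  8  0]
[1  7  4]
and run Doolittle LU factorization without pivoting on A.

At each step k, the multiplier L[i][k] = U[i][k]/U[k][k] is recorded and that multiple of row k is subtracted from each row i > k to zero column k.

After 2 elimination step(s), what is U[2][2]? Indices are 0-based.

k=0: U[0][0]=9
  eliminate (1,0): mult=2, new row 1: (0, 10, 8); set L[1][0]=2
  eliminate (2,0): mult=5, new row 2: (0, 1, 2); set L[2][0]=5
k=1: U[1][1]=10
  eliminate (2,1): mult=10, new row 2: (0, 0, 10); set L[2][1]=10

U[2][2] = 10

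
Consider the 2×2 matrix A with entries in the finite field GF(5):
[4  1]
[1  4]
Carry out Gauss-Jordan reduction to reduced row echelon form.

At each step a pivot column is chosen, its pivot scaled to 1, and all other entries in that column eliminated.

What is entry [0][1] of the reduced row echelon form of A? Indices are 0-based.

M[0][1] = 4

[1] R0 /= 4  ⇒  (1, 4)
     R1 -= 1·R0  ⇒  (0, 0)
column 1 empty below row 1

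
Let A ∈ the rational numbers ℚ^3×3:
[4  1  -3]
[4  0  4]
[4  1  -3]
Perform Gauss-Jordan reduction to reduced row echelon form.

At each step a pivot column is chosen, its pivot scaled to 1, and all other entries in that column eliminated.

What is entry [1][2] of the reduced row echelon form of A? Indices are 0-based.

M[1][2] = -7

pivot(0,0)=4: scale R0 → (1, 1/4, -3/4)
  clear (1,0): R1 −= (4)R0 → (0, -1, 7)
  clear (2,0): R2 −= (4)R0 → (0, 0, 0)
pivot(1,1)=-1: scale R1 → (0, 1, -7)
  clear (0,1): R0 −= (1/4)R1 → (1, 0, 1)
col 2: no nonzero at/below row 2; advance.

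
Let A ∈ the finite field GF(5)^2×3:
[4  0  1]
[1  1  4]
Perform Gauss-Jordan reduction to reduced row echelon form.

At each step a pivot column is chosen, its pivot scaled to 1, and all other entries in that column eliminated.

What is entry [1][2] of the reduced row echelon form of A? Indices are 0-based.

pivot(0,0)=4: scale R0 → (1, 0, 4)
  clear (1,0): R1 −= (1)R0 → (0, 1, 0)
pivot(1,1)=1: scale R1 → (0, 1, 0)

M[1][2] = 0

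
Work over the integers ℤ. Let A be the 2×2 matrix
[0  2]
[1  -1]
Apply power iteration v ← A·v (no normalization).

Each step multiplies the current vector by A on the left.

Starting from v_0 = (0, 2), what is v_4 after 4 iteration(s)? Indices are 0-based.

v_0 = (0, 2).
v_1 = A·v_0 = (4, -2).
v_2 = A·v_1 = (-4, 6).
v_3 = A·v_2 = (12, -10).
v_4 = A·v_3 = (-20, 22).

v_4 = (-20, 22)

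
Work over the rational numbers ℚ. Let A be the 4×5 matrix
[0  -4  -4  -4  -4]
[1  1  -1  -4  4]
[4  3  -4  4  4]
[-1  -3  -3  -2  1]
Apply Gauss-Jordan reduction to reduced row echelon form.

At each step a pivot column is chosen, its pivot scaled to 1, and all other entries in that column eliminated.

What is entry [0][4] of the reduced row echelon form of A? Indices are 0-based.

step 1: exchange rows 0,1
step 1: normalize row 0 (÷1) = (1, 1, -1, -4, 4)
  row 2: subtract 4×row0 = (0, -1, 0, 20, -12)
  row 3: subtract -1×row0 = (0, -2, -4, -6, 5)
step 2: normalize row 1 (÷-4) = (0, 1, 1, 1, 1)
  row 0: subtract 1×row1 = (1, 0, -2, -5, 3)
  row 2: subtract -1×row1 = (0, 0, 1, 21, -11)
  row 3: subtract -2×row1 = (0, 0, -2, -4, 7)
step 3: normalize row 2 (÷1) = (0, 0, 1, 21, -11)
  row 0: subtract -2×row2 = (1, 0, 0, 37, -19)
  row 1: subtract 1×row2 = (0, 1, 0, -20, 12)
  row 3: subtract -2×row2 = (0, 0, 0, 38, -15)
step 4: normalize row 3 (÷38) = (0, 0, 0, 1, -15/38)
  row 0: subtract 37×row3 = (1, 0, 0, 0, -167/38)
  row 1: subtract -20×row3 = (0, 1, 0, 0, 78/19)
  row 2: subtract 21×row3 = (0, 0, 1, 0, -103/38)

M[0][4] = -167/38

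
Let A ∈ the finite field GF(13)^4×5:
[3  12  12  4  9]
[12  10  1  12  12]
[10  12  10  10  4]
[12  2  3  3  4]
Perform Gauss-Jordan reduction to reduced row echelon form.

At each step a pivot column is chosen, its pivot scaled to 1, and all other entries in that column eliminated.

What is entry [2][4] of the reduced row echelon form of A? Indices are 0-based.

M[2][4] = 1

pivot(0,0)=3: scale R0 → (1, 4, 4, 10, 3)
  clear (1,0): R1 −= (12)R0 → (0, 1, 5, 9, 2)
  clear (2,0): R2 −= (10)R0 → (0, 11, 9, 1, 0)
  clear (3,0): R3 −= (12)R0 → (0, 6, 7, 0, 7)
pivot(1,1)=1: scale R1 → (0, 1, 5, 9, 2)
  clear (0,1): R0 −= (4)R1 → (1, 0, 10, 0, 8)
  clear (2,1): R2 −= (11)R1 → (0, 0, 6, 6, 4)
  clear (3,1): R3 −= (6)R1 → (0, 0, 3, 11, 8)
pivot(2,2)=6: scale R2 → (0, 0, 1, 1, 5)
  clear (0,2): R0 −= (10)R2 → (1, 0, 0, 3, 10)
  clear (1,2): R1 −= (5)R2 → (0, 1, 0, 4, 3)
  clear (3,2): R3 −= (3)R2 → (0, 0, 0, 8, 6)
pivot(3,3)=8: scale R3 → (0, 0, 0, 1, 4)
  clear (0,3): R0 −= (3)R3 → (1, 0, 0, 0, 11)
  clear (1,3): R1 −= (4)R3 → (0, 1, 0, 0, 0)
  clear (2,3): R2 −= (1)R3 → (0, 0, 1, 0, 1)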